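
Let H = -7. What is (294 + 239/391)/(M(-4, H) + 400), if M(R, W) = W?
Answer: 115193/153663 ≈ 0.74965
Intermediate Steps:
(294 + 239/391)/(M(-4, H) + 400) = (294 + 239/391)/(-7 + 400) = (294 + 239*(1/391))/393 = (294 + 239/391)*(1/393) = (115193/391)*(1/393) = 115193/153663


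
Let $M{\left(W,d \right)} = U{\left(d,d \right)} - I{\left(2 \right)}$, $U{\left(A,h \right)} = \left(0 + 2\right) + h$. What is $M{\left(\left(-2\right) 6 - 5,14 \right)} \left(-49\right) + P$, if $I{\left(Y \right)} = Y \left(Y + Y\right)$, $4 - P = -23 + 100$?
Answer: $-465$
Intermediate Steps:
$P = -73$ ($P = 4 - \left(-23 + 100\right) = 4 - 77 = -73$)
$U{\left(A,h \right)} = 2 + h$
$I{\left(Y \right)} = 2 Y^{2}$ ($I{\left(Y \right)} = Y 2 Y = 2 Y^{2}$)
$M{\left(W,d \right)} = -6 + d$ ($M{\left(W,d \right)} = \left(2 + d\right) - 2 \cdot 2^{2} = \left(2 + d\right) - 2 \cdot 4 = \left(2 + d\right) - 8 = -6 + d$)
$M{\left(\left(-2\right) 6 - 5,14 \right)} \left(-49\right) + P = \left(-6 + 14\right) \left(-49\right) - 73 = 8 \left(-49\right) - 73 = -392 - 73 = -465$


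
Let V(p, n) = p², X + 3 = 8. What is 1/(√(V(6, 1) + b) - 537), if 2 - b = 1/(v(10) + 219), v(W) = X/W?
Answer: -78581/42192437 - 2*√1830630/126577311 ≈ -0.0018838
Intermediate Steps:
X = 5 (X = -3 + 8 = 5)
v(W) = 5/W
b = 876/439 (b = 2 - 1/(5/10 + 219) = 2 - 1/(5*(⅒) + 219) = 2 - 1/(½ + 219) = 2 - 1/439/2 = 2 - 1*2/439 = 2 - 2/439 = 876/439 ≈ 1.9954)
1/(√(V(6, 1) + b) - 537) = 1/(√(6² + 876/439) - 537) = 1/(√(36 + 876/439) - 537) = 1/(√(16680/439) - 537) = 1/(2*√1830630/439 - 537) = 1/(-537 + 2*√1830630/439)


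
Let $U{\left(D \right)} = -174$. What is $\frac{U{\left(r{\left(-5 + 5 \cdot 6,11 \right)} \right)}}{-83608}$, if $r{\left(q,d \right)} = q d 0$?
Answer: $\frac{87}{41804} \approx 0.0020811$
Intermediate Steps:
$r{\left(q,d \right)} = 0$ ($r{\left(q,d \right)} = d q 0 = 0$)
$\frac{U{\left(r{\left(-5 + 5 \cdot 6,11 \right)} \right)}}{-83608} = - \frac{174}{-83608} = \left(-174\right) \left(- \frac{1}{83608}\right) = \frac{87}{41804}$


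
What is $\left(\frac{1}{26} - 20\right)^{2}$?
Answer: $\frac{269361}{676} \approx 398.46$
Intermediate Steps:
$\left(\frac{1}{26} - 20\right)^{2} = \left(- \frac{519}{26}\right)^{2} = \frac{269361}{676}$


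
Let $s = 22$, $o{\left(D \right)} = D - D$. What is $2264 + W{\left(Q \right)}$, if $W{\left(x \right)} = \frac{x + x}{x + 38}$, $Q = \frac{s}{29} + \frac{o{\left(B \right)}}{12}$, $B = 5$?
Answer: $\frac{636195}{281} \approx 2264.0$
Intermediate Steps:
$o{\left(D \right)} = 0$
$Q = \frac{22}{29}$ ($Q = \frac{22}{29} + \frac{0}{12} = 22 \cdot \frac{1}{29} + 0 \cdot \frac{1}{12} = \frac{22}{29} + 0 = \frac{22}{29} \approx 0.75862$)
$W{\left(x \right)} = \frac{2 x}{38 + x}$
$2264 + W{\left(Q \right)} = 2264 + 2 \cdot \frac{22}{29} \frac{1}{38 + \frac{22}{29}} = 2264 + 2 \cdot \frac{22}{29} \frac{1}{\frac{1124}{29}} = 2264 + 2 \cdot \frac{22}{29} \cdot \frac{29}{1124} = 2264 + \frac{11}{281} = \frac{636195}{281}$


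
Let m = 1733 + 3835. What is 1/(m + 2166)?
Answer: 1/7734 ≈ 0.00012930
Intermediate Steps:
m = 5568
1/(m + 2166) = 1/(5568 + 2166) = 1/7734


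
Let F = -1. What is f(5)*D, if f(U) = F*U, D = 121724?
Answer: -608620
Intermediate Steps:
f(U) = -U
f(5)*D = -1*5*121724 = -5*121724 = -608620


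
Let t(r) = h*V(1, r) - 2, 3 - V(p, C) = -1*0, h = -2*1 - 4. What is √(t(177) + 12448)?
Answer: 2*√3107 ≈ 111.48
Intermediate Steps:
h = -6 (h = -2 - 4 = -6)
V(p, C) = 3 (V(p, C) = 3 - (-1)*0 = 3 - 1*0 = 3 + 0 = 3)
t(r) = -20 (t(r) = -6*3 - 2 = -18 - 2 = -20)
√(t(177) + 12448) = √(-20 + 12448) = √12428 = 2*√3107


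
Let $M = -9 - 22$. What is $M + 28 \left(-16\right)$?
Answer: $-479$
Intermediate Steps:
$M = -31$
$M + 28 \left(-16\right) = -31 + 28 \left(-16\right) = -31 - 448 = -479$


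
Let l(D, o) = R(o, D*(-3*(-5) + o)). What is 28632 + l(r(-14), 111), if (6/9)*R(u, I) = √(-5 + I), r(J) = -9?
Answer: 28632 + 3*I*√1139/2 ≈ 28632.0 + 50.624*I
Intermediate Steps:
R(u, I) = 3*√(-5 + I)/2
l(D, o) = 3*√(-5 + D*(15 + o))/2 (l(D, o) = 3*√(-5 + D*(-3*(-5) + o))/2 = 3*√(-5 + D*(15 + o))/2)
28632 + l(r(-14), 111) = 28632 + 3*√(-5 - 9*(15 + 111))/2 = 28632 + 3*√(-5 - 9*126)/2 = 28632 + 3*√(-5 - 1134)/2 = 28632 + 3*√(-1139)/2 = 28632 + 3*(I*√1139)/2 = 28632 + 3*I*√1139/2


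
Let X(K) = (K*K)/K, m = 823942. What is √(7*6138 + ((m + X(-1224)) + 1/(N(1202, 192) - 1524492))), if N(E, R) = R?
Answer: √20114085413436357/152430 ≈ 930.42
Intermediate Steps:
X(K) = K (X(K) = K²/K = K)
√(7*6138 + ((m + X(-1224)) + 1/(N(1202, 192) - 1524492))) = √(7*6138 + ((823942 - 1224) + 1/(192 - 1524492))) = √(42966 + (822718 + 1/(-1524300))) = √(42966 + (822718 - 1/1524300)) = √(42966 + 1254069047399/1524300) = √(1319562121199/1524300) = √20114085413436357/152430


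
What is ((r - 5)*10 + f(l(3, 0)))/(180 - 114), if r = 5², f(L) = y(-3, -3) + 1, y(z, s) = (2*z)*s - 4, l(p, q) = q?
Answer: 215/66 ≈ 3.2576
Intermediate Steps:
y(z, s) = -4 + 2*s*z (y(z, s) = 2*s*z - 4 = -4 + 2*s*z)
f(L) = 15 (f(L) = (-4 + 2*(-3)*(-3)) + 1 = (-4 + 18) + 1 = 14 + 1 = 15)
r = 25
((r - 5)*10 + f(l(3, 0)))/(180 - 114) = ((25 - 5)*10 + 15)/(180 - 114) = (20*10 + 15)/66 = (200 + 15)*(1/66) = 215*(1/66) = 215/66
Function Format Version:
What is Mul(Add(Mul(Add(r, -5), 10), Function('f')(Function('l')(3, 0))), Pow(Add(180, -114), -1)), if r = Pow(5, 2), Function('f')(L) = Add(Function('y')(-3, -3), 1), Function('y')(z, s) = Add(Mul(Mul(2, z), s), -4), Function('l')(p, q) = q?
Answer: Rational(215, 66) ≈ 3.2576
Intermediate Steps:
Function('y')(z, s) = Add(-4, Mul(2, s, z)) (Function('y')(z, s) = Add(Mul(2, s, z), -4) = Add(-4, Mul(2, s, z)))
Function('f')(L) = 15 (Function('f')(L) = Add(Add(-4, Mul(2, -3, -3)), 1) = Add(Add(-4, 18), 1) = Add(14, 1) = 15)
r = 25
Mul(Add(Mul(Add(r, -5), 10), Function('f')(Function('l')(3, 0))), Pow(Add(180, -114), -1)) = Mul(Add(Mul(Add(25, -5), 10), 15), Pow(Add(180, -114), -1)) = Mul(Add(Mul(20, 10), 15), Pow(66, -1)) = Mul(Add(200, 15), Rational(1, 66)) = Mul(215, Rational(1, 66)) = Rational(215, 66)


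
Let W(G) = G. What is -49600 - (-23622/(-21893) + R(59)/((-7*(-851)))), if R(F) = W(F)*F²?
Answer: -6473300488301/130416601 ≈ -49636.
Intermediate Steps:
R(F) = F³ (R(F) = F*F² = F³)
-49600 - (-23622/(-21893) + R(59)/((-7*(-851)))) = -49600 - (-23622/(-21893) + 59³/((-7*(-851)))) = -49600 - (-23622*(-1/21893) + 205379/5957) = -49600 - (23622/21893 + 205379*(1/5957)) = -49600 - (23622/21893 + 205379/5957) = -49600 - 1*4637078701/130416601 = -49600 - 4637078701/130416601 = -6473300488301/130416601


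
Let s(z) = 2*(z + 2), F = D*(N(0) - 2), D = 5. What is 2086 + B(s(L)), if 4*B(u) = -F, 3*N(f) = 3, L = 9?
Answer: 8349/4 ≈ 2087.3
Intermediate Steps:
N(f) = 1 (N(f) = (⅓)*3 = 1)
F = -5 (F = 5*(1 - 2) = 5*(-1) = -5)
s(z) = 4 + 2*z (s(z) = 2*(2 + z) = 4 + 2*z)
B(u) = 5/4 (B(u) = (-1*(-5))/4 = (¼)*5 = 5/4)
2086 + B(s(L)) = 2086 + 5/4 = 8349/4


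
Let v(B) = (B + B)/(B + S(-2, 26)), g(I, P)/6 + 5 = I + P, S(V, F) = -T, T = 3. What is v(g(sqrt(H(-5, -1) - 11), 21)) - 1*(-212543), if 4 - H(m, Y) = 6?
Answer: 215308147/1013 - 4*I*sqrt(13)/1013 ≈ 2.1255e+5 - 0.014237*I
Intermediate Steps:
H(m, Y) = -2 (H(m, Y) = 4 - 1*6 = 4 - 6 = -2)
S(V, F) = -3 (S(V, F) = -1*3 = -3)
g(I, P) = -30 + 6*I + 6*P (g(I, P) = -30 + 6*(I + P) = -30 + (6*I + 6*P) = -30 + 6*I + 6*P)
v(B) = 2*B/(-3 + B) (v(B) = (B + B)/(B - 3) = (2*B)/(-3 + B) = 2*B/(-3 + B))
v(g(sqrt(H(-5, -1) - 11), 21)) - 1*(-212543) = 2*(-30 + 6*sqrt(-2 - 11) + 6*21)/(-3 + (-30 + 6*sqrt(-2 - 11) + 6*21)) - 1*(-212543) = 2*(-30 + 6*sqrt(-13) + 126)/(-3 + (-30 + 6*sqrt(-13) + 126)) + 212543 = 2*(-30 + 6*(I*sqrt(13)) + 126)/(-3 + (-30 + 6*(I*sqrt(13)) + 126)) + 212543 = 2*(-30 + 6*I*sqrt(13) + 126)/(-3 + (-30 + 6*I*sqrt(13) + 126)) + 212543 = 2*(96 + 6*I*sqrt(13))/(-3 + (96 + 6*I*sqrt(13))) + 212543 = 2*(96 + 6*I*sqrt(13))/(93 + 6*I*sqrt(13)) + 212543 = 212543 + 2*(96 + 6*I*sqrt(13))/(93 + 6*I*sqrt(13))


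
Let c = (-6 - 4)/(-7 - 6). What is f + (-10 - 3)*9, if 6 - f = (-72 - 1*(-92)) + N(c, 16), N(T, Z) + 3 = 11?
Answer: -139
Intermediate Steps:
c = 10/13 (c = -10/(-13) = -10*(-1/13) = 10/13 ≈ 0.76923)
N(T, Z) = 8 (N(T, Z) = -3 + 11 = 8)
f = -22 (f = 6 - ((-72 - 1*(-92)) + 8) = 6 - ((-72 + 92) + 8) = 6 - (20 + 8) = 6 - 1*28 = 6 - 28 = -22)
f + (-10 - 3)*9 = -22 + (-10 - 3)*9 = -22 - 13*9 = -22 - 117 = -139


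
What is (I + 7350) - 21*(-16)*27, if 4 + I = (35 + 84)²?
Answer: 30579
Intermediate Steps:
I = 14157 (I = -4 + (35 + 84)² = -4 + 119² = -4 + 14161 = 14157)
(I + 7350) - 21*(-16)*27 = (14157 + 7350) - 21*(-16)*27 = 21507 + 336*27 = 21507 + 9072 = 30579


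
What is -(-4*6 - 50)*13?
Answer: 962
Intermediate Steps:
-(-4*6 - 50)*13 = -(-24 - 50)*13 = -(-74)*13 = -1*(-962) = 962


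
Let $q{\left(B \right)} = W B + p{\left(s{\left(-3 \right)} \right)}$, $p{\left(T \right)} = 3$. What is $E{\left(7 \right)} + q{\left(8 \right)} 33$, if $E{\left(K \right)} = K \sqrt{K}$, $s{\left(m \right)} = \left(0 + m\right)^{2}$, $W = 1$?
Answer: $363 + 7 \sqrt{7} \approx 381.52$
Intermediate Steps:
$s{\left(m \right)} = m^{2}$
$E{\left(K \right)} = K^{\frac{3}{2}}$
$q{\left(B \right)} = 3 + B$ ($q{\left(B \right)} = 1 B + 3 = B + 3 = 3 + B$)
$E{\left(7 \right)} + q{\left(8 \right)} 33 = 7^{\frac{3}{2}} + \left(3 + 8\right) 33 = 7 \sqrt{7} + 11 \cdot 33 = 7 \sqrt{7} + 363 = 363 + 7 \sqrt{7}$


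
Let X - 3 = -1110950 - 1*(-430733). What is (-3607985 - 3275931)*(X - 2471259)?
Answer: 21694475408268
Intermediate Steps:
X = -680214 (X = 3 + (-1110950 - 1*(-430733)) = 3 + (-1110950 + 430733) = 3 - 680217 = -680214)
(-3607985 - 3275931)*(X - 2471259) = (-3607985 - 3275931)*(-680214 - 2471259) = -6883916*(-3151473) = 21694475408268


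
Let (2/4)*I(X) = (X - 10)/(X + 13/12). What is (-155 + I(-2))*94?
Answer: -133198/11 ≈ -12109.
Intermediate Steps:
I(X) = 2*(-10 + X)/(13/12 + X) (I(X) = 2*((X - 10)/(X + 13/12)) = 2*((-10 + X)/(X + 13*(1/12))) = 2*((-10 + X)/(X + 13/12)) = 2*((-10 + X)/(13/12 + X)) = 2*(-10 + X)/(13/12 + X))
(-155 + I(-2))*94 = (-155 + 24*(-10 - 2)/(13 + 12*(-2)))*94 = (-155 + 24*(-12)/(13 - 24))*94 = (-155 + 24*(-12)/(-11))*94 = (-155 + 24*(-1/11)*(-12))*94 = (-155 + 288/11)*94 = -1417/11*94 = -133198/11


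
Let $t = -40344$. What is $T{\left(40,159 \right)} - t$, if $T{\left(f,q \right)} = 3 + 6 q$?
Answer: $41301$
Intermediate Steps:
$T{\left(40,159 \right)} - t = \left(3 + 6 \cdot 159\right) - -40344 = \left(3 + 954\right) + 40344 = 957 + 40344 = 41301$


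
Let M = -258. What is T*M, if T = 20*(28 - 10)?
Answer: -92880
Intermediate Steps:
T = 360 (T = 20*18 = 360)
T*M = 360*(-258) = -92880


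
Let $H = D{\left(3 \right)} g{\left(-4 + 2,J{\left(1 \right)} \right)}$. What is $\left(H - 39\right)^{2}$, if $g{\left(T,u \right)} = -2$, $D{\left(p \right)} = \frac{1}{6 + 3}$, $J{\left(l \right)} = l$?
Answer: $\frac{124609}{81} \approx 1538.4$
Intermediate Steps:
$D{\left(p \right)} = \frac{1}{9}$
$H = - \frac{2}{9}$ ($H = \frac{1}{9} \left(-2\right) = - \frac{2}{9} \approx -0.22222$)
$\left(H - 39\right)^{2} = \left(- \frac{2}{9} - 39\right)^{2} = \left(- \frac{353}{9}\right)^{2} = \frac{124609}{81}$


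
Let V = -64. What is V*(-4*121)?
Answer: 30976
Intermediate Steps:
V*(-4*121) = -(-256)*121 = -64*(-484) = 30976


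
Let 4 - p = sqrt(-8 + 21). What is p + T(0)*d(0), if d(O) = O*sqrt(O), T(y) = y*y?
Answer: 4 - sqrt(13) ≈ 0.39445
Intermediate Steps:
T(y) = y**2
p = 4 - sqrt(13) (p = 4 - sqrt(-8 + 21) = 4 - sqrt(13) ≈ 0.39445)
d(O) = O**(3/2)
p + T(0)*d(0) = (4 - sqrt(13)) + 0**2*0**(3/2) = (4 - sqrt(13)) + 0*0 = (4 - sqrt(13)) + 0 = 4 - sqrt(13)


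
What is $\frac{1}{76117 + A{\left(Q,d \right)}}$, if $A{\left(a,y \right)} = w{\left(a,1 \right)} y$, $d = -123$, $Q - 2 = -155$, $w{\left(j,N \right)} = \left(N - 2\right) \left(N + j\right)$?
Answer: $\frac{1}{57421} \approx 1.7415 \cdot 10^{-5}$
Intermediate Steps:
$w{\left(j,N \right)} = \left(-2 + N\right) \left(N + j\right)$
$Q = -153$ ($Q = 2 - 155 = -153$)
$A{\left(a,y \right)} = y \left(-1 - a\right)$ ($A{\left(a,y \right)} = \left(1^{2} - 2 - 2 a + 1 a\right) y = \left(1 - 2 - 2 a + a\right) y = \left(-1 - a\right) y = y \left(-1 - a\right)$)
$\frac{1}{76117 + A{\left(Q,d \right)}} = \frac{1}{76117 - - 123 \left(1 - 153\right)} = \frac{1}{76117 - \left(-123\right) \left(-152\right)} = \frac{1}{76117 - 18696} = \frac{1}{57421}$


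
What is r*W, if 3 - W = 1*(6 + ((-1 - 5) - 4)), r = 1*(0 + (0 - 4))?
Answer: -28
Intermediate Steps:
r = -4 (r = 1*(0 - 4) = 1*(-4) = -4)
W = 7 (W = 3 - (6 + ((-1 - 5) - 4)) = 3 - (6 + (-6 - 4)) = 3 - (6 - 10) = 3 - (-4) = 3 - 1*(-4) = 3 + 4 = 7)
r*W = -4*7 = -28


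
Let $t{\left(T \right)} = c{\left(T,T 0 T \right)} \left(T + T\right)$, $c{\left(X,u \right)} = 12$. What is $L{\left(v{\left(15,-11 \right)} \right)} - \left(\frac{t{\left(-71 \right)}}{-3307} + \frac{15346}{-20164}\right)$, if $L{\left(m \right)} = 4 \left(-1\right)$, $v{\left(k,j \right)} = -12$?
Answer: $- \frac{125169813}{33341174} \approx -3.7542$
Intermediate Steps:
$L{\left(m \right)} = -4$
$t{\left(T \right)} = 24 T$ ($t{\left(T \right)} = 12 \left(T + T\right) = 12 \cdot 2 T = 24 T$)
$L{\left(v{\left(15,-11 \right)} \right)} - \left(\frac{t{\left(-71 \right)}}{-3307} + \frac{15346}{-20164}\right) = -4 - \left(\frac{24 \left(-71\right)}{-3307} + \frac{15346}{-20164}\right) = -4 - \left(\left(-1704\right) \left(- \frac{1}{3307}\right) + 15346 \left(- \frac{1}{20164}\right)\right) = -4 - \left(\frac{1704}{3307} - \frac{7673}{10082}\right) = -4 - - \frac{8194883}{33341174} = -4 + \frac{8194883}{33341174} = - \frac{125169813}{33341174}$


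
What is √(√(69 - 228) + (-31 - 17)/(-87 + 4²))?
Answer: √(3408 + 5041*I*√159)/71 ≈ 2.5791 + 2.4445*I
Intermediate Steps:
√(√(69 - 228) + (-31 - 17)/(-87 + 4²)) = √(√(-159) - 48/(-87 + 16)) = √(I*√159 - 48/(-71)) = √(I*√159 - 48*(-1/71)) = √(I*√159 + 48/71) = √(48/71 + I*√159)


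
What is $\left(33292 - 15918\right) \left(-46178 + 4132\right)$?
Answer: $-730507204$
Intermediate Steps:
$\left(33292 - 15918\right) \left(-46178 + 4132\right) = 17374 \left(-42046\right) = -730507204$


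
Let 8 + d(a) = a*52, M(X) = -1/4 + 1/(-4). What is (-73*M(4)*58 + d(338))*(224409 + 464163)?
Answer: 13554539820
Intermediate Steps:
M(X) = -½ (M(X) = -1*¼ + 1*(-¼) = -¼ - ¼ = -½)
d(a) = -8 + 52*a (d(a) = -8 + a*52 = -8 + 52*a)
(-73*M(4)*58 + d(338))*(224409 + 464163) = (-73*(-½)*58 + (-8 + 52*338))*(224409 + 464163) = ((73/2)*58 + (-8 + 17576))*688572 = (2117 + 17568)*688572 = 19685*688572 = 13554539820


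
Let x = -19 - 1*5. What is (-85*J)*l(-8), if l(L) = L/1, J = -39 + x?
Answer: -42840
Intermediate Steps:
x = -24 (x = -19 - 5 = -24)
J = -63 (J = -39 - 24 = -63)
l(L) = L (l(L) = L*1 = L)
(-85*J)*l(-8) = -85*(-63)*(-8) = 5355*(-8) = -42840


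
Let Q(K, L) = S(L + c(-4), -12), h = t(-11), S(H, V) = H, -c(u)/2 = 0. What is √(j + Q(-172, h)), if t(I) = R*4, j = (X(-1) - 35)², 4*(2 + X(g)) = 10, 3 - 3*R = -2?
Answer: √43089/6 ≈ 34.596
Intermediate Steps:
R = 5/3 (R = 1 - ⅓*(-2) = 1 + ⅔ = 5/3 ≈ 1.6667)
X(g) = ½ (X(g) = -2 + (¼)*10 = -2 + 5/2 = ½)
j = 4761/4 (j = (½ - 35)² = (-69/2)² = 4761/4 ≈ 1190.3)
c(u) = 0 (c(u) = -2*0 = 0)
t(I) = 20/3 (t(I) = (5/3)*4 = 20/3)
h = 20/3 ≈ 6.6667
Q(K, L) = L (Q(K, L) = L + 0 = L)
√(j + Q(-172, h)) = √(4761/4 + 20/3) = √(14363/12) = √43089/6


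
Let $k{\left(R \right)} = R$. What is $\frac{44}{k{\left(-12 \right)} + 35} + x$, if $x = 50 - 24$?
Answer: $\frac{642}{23} \approx 27.913$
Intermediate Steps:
$x = 26$ ($x = 50 - 24 = 26$)
$\frac{44}{k{\left(-12 \right)} + 35} + x = \frac{44}{-12 + 35} + 26 = \frac{44}{23} + 26 = \frac{642}{23}$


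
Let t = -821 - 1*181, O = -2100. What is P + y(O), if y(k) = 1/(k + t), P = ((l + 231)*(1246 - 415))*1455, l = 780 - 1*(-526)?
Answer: 5764739382269/3102 ≈ 1.8584e+9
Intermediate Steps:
t = -1002 (t = -821 - 181 = -1002)
l = 1306 (l = 780 + 526 = 1306)
P = 1858394385 (P = ((1306 + 231)*(1246 - 415))*1455 = (1537*831)*1455 = 1277247*1455 = 1858394385)
y(k) = 1/(-1002 + k) (y(k) = 1/(k - 1002) = 1/(-1002 + k))
P + y(O) = 1858394385 + 1/(-1002 - 2100) = 1858394385 + 1/(-3102) = 1858394385 - 1/3102 = 5764739382269/3102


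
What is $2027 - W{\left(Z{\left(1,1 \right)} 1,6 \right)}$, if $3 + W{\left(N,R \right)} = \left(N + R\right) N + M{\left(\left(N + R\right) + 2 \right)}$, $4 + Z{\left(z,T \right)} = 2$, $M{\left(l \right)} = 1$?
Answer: $2037$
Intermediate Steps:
$Z{\left(z,T \right)} = -2$ ($Z{\left(z,T \right)} = -4 + 2 = -2$)
$W{\left(N,R \right)} = -2 + N \left(N + R\right)$ ($W{\left(N,R \right)} = -3 + \left(\left(N + R\right) N + 1\right) = -3 + \left(N \left(N + R\right) + 1\right) = -3 + \left(1 + N \left(N + R\right)\right) = -2 + N \left(N + R\right)$)
$2027 - W{\left(Z{\left(1,1 \right)} 1,6 \right)} = 2027 - \left(-2 + \left(\left(-2\right) 1\right)^{2} + \left(-2\right) 1 \cdot 6\right) = 2027 - \left(-2 + \left(-2\right)^{2} - 12\right) = 2027 - \left(-2 + 4 - 12\right) = 2027 - -10 = 2027 + 10 = 2037$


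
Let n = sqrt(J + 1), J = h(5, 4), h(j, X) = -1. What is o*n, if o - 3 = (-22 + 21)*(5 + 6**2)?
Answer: 0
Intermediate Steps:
J = -1
n = 0 (n = sqrt(-1 + 1) = sqrt(0) = 0)
o = -38 (o = 3 + (-22 + 21)*(5 + 6**2) = 3 - (5 + 36) = 3 - 1*41 = 3 - 41 = -38)
o*n = -38*0 = 0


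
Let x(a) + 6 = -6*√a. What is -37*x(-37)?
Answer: 222 + 222*I*√37 ≈ 222.0 + 1350.4*I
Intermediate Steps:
x(a) = -6 - 6*√a
-37*x(-37) = -37*(-6 - 6*I*√37) = 222 + 222*I*√37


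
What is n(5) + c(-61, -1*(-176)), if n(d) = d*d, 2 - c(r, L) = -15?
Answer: 42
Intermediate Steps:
c(r, L) = 17 (c(r, L) = 2 - 1*(-15) = 2 + 15 = 17)
n(d) = d**2
n(5) + c(-61, -1*(-176)) = 5**2 + 17 = 25 + 17 = 42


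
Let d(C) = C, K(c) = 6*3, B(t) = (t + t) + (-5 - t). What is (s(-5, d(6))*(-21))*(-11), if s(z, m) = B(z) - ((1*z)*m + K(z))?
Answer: 462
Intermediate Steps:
B(t) = -5 + t (B(t) = 2*t + (-5 - t) = -5 + t)
K(c) = 18
s(z, m) = -23 + z - m*z (s(z, m) = (-5 + z) - ((1*z)*m + 18) = (-5 + z) - (z*m + 18) = (-5 + z) - (m*z + 18) = (-5 + z) - (18 + m*z) = (-5 + z) + (-18 - m*z) = -23 + z - m*z)
(s(-5, d(6))*(-21))*(-11) = ((-23 - 5 - 1*6*(-5))*(-21))*(-11) = ((-23 - 5 + 30)*(-21))*(-11) = (2*(-21))*(-11) = -42*(-11) = 462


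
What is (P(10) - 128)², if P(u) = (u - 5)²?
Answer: 10609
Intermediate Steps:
P(u) = (-5 + u)²
(P(10) - 128)² = ((-5 + 10)² - 128)² = (5² - 128)² = (25 - 128)² = (-103)² = 10609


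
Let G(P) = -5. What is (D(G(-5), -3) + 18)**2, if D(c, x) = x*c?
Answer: 1089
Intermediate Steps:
D(c, x) = c*x
(D(G(-5), -3) + 18)**2 = (-5*(-3) + 18)**2 = (15 + 18)**2 = 33**2 = 1089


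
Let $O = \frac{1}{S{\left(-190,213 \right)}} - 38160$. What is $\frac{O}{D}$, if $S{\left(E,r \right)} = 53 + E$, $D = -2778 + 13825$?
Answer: $- \frac{5227921}{1513439} \approx -3.4543$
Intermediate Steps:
$D = 11047$
$O = - \frac{5227921}{137}$ ($O = \frac{1}{53 - 190} - 38160 = \frac{1}{-137} - 38160 = - \frac{1}{137} - 38160 = - \frac{5227921}{137} \approx -38160.0$)
$\frac{O}{D} = - \frac{5227921}{137 \cdot 11047} = \left(- \frac{5227921}{137}\right) \frac{1}{11047} = - \frac{5227921}{1513439}$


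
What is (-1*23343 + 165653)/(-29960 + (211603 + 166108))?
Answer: 142310/347751 ≈ 0.40923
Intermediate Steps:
(-1*23343 + 165653)/(-29960 + (211603 + 166108)) = (-23343 + 165653)/(-29960 + 377711) = 142310/347751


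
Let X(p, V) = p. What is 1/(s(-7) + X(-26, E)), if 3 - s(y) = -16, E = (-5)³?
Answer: -⅐ ≈ -0.14286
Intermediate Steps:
E = -125
s(y) = 19 (s(y) = 3 - 1*(-16) = 3 + 16 = 19)
1/(s(-7) + X(-26, E)) = 1/(19 - 26) = 1/(-7) = -⅐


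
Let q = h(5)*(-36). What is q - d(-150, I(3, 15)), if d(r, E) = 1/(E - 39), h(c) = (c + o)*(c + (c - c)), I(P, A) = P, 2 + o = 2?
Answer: -32399/36 ≈ -899.97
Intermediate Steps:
o = 0 (o = -2 + 2 = 0)
h(c) = c² (h(c) = (c + 0)*(c + (c - c)) = c*(c + 0) = c*c = c²)
d(r, E) = 1/(-39 + E)
q = -900 (q = 5²*(-36) = 25*(-36) = -900)
q - d(-150, I(3, 15)) = -900 - 1/(-39 + 3) = -900 - 1/(-36) = -900 - 1*(-1/36) = -900 + 1/36 = -32399/36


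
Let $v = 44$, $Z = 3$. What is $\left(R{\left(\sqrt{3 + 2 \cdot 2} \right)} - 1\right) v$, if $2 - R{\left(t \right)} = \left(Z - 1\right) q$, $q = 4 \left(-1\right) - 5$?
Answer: $836$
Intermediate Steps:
$q = -9$ ($q = -4 - 5 = -9$)
$R{\left(t \right)} = 20$ ($R{\left(t \right)} = 2 - \left(3 - 1\right) \left(-9\right) = 2 - 2 \left(-9\right) = 2 - -18 = 2 + 18 = 20$)
$\left(R{\left(\sqrt{3 + 2 \cdot 2} \right)} - 1\right) v = \left(20 - 1\right) 44 = 19 \cdot 44 = 836$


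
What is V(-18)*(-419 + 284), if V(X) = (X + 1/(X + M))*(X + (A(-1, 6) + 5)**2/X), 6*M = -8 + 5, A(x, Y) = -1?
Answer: -1703400/37 ≈ -46038.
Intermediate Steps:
M = -1/2 (M = (-8 + 5)/6 = (1/6)*(-3) = -1/2 ≈ -0.50000)
V(X) = (X + 1/(-1/2 + X))*(X + 16/X) (V(X) = (X + 1/(X - 1/2))*(X + (-1 + 5)**2/X) = (X + 1/(-1/2 + X))*(X + 4**2/X) = (X + 1/(-1/2 + X))*(X + 16/X))
V(-18)*(-419 + 284) = ((32 - 1*(-18)**3 - 16*(-18) + 2*(-18)**4 + 34*(-18)**2)/((-18)*(-1 + 2*(-18))))*(-419 + 284) = -(32 - 1*(-5832) + 288 + 2*104976 + 34*324)/(18*(-1 - 36))*(-135) = -1/18*(32 + 5832 + 288 + 209952 + 11016)/(-37)*(-135) = -1/18*(-1/37)*227120*(-135) = (113560/333)*(-135) = -1703400/37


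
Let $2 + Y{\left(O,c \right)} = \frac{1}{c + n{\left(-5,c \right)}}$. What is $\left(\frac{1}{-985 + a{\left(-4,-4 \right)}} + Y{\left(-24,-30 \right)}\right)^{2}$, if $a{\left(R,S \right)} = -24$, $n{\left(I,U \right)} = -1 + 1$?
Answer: $\frac{3791973241}{916272900} \approx 4.1385$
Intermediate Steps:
$n{\left(I,U \right)} = 0$
$Y{\left(O,c \right)} = -2 + \frac{1}{c}$ ($Y{\left(O,c \right)} = -2 + \frac{1}{c + 0} = -2 + \frac{1}{c}$)
$\left(\frac{1}{-985 + a{\left(-4,-4 \right)}} + Y{\left(-24,-30 \right)}\right)^{2} = \left(\frac{1}{-985 - 24} - \left(2 - \frac{1}{-30}\right)\right)^{2} = \left(\frac{1}{-1009} - \frac{61}{30}\right)^{2} = \left(- \frac{1}{1009} - \frac{61}{30}\right)^{2} = \left(- \frac{61579}{30270}\right)^{2} = \frac{3791973241}{916272900}$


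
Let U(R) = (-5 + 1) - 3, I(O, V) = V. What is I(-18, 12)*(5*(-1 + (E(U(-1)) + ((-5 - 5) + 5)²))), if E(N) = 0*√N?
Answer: 1440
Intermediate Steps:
U(R) = -7 (U(R) = -4 - 3 = -7)
E(N) = 0
I(-18, 12)*(5*(-1 + (E(U(-1)) + ((-5 - 5) + 5)²))) = 12*(5*(-1 + (0 + ((-5 - 5) + 5)²))) = 12*(5*(-1 + (0 + (-10 + 5)²))) = 12*(5*(-1 + (0 + (-5)²))) = 12*(5*(-1 + (0 + 25))) = 12*(5*(-1 + 25)) = 12*(5*24) = 12*120 = 1440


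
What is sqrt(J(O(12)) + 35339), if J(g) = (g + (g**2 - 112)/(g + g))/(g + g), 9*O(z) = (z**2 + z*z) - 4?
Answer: sqrt(178147538)/71 ≈ 187.99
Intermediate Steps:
O(z) = -4/9 + 2*z**2/9 (O(z) = ((z**2 + z*z) - 4)/9 = ((z**2 + z**2) - 4)/9 = (2*z**2 - 4)/9 = (-4 + 2*z**2)/9 = -4/9 + 2*z**2/9)
J(g) = (g + (-112 + g**2)/(2*g))/(2*g) (J(g) = (g + (-112 + g**2)/((2*g)))/((2*g)) = (g + (-112 + g**2)*(1/(2*g)))*(1/(2*g)) = (g + (-112 + g**2)/(2*g))*(1/(2*g)) = (g + (-112 + g**2)/(2*g))/(2*g))
sqrt(J(O(12)) + 35339) = sqrt((3/4 - 28/(-4/9 + (2/9)*12**2)**2) + 35339) = sqrt((3/4 - 28/(-4/9 + (2/9)*144)**2) + 35339) = sqrt((3/4 - 28/(-4/9 + 32)**2) + 35339) = sqrt((3/4 - 28/(284/9)**2) + 35339) = sqrt((3/4 - 28*81/80656) + 35339) = sqrt((3/4 - 567/20164) + 35339) = sqrt(3639/5041 + 35339) = sqrt(178147538/5041) = sqrt(178147538)/71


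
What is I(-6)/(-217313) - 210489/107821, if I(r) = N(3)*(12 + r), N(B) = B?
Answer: -45743936835/23430904973 ≈ -1.9523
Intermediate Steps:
I(r) = 36 + 3*r (I(r) = 3*(12 + r) = 36 + 3*r)
I(-6)/(-217313) - 210489/107821 = (36 + 3*(-6))/(-217313) - 210489/107821 = (36 - 18)*(-1/217313) - 210489*1/107821 = 18*(-1/217313) - 210489/107821 = -18/217313 - 210489/107821 = -45743936835/23430904973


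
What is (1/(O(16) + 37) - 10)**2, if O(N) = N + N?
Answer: 474721/4761 ≈ 99.710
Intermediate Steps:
O(N) = 2*N
(1/(O(16) + 37) - 10)**2 = (1/(2*16 + 37) - 10)**2 = (1/(32 + 37) - 10)**2 = (1/69 - 10)**2 = (-689/69)**2 = 474721/4761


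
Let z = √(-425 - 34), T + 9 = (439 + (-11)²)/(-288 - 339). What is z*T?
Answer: -6203*I*√51/209 ≈ -211.95*I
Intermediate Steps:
T = -6203/627 (T = -9 + (439 + (-11)²)/(-288 - 339) = -9 + (439 + 121)/(-627) = -9 + 560*(-1/627) = -9 - 560/627 = -6203/627 ≈ -9.8931)
z = 3*I*√51 (z = √(-459) = 3*I*√51 ≈ 21.424*I)
z*T = (3*I*√51)*(-6203/627) = -6203*I*√51/209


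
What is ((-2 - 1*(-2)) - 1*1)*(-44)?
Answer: 44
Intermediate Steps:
((-2 - 1*(-2)) - 1*1)*(-44) = ((-2 + 2) - 1)*(-44) = (0 - 1)*(-44) = -1*(-44) = 44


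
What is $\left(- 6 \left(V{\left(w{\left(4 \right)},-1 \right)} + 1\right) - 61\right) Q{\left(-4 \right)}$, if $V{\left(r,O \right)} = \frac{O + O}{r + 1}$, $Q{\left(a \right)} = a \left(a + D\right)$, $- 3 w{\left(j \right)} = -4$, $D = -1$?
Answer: $- \frac{8660}{7} \approx -1237.1$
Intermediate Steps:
$w{\left(j \right)} = \frac{4}{3}$ ($w{\left(j \right)} = \left(- \frac{1}{3}\right) \left(-4\right) = \frac{4}{3}$)
$Q{\left(a \right)} = a \left(-1 + a\right)$ ($Q{\left(a \right)} = a \left(a - 1\right) = a \left(-1 + a\right)$)
$V{\left(r,O \right)} = \frac{2 O}{1 + r}$
$\left(- 6 \left(V{\left(w{\left(4 \right)},-1 \right)} + 1\right) - 61\right) Q{\left(-4 \right)} = \left(- 6 \left(2 \left(-1\right) \frac{1}{1 + \frac{4}{3}} + 1\right) - 61\right) \left(- 4 \left(-1 - 4\right)\right) = \left(- 6 \left(2 \left(-1\right) \frac{1}{\frac{7}{3}} + 1\right) - 61\right) \left(\left(-4\right) \left(-5\right)\right) = \left(- 6 \left(2 \left(-1\right) \frac{3}{7} + 1\right) - 61\right) 20 = \left(- 6 \left(- \frac{6}{7} + 1\right) - 61\right) 20 = \left(\left(-6\right) \frac{1}{7} - 61\right) 20 = \left(- \frac{6}{7} - 61\right) 20 = \left(- \frac{433}{7}\right) 20 = - \frac{8660}{7}$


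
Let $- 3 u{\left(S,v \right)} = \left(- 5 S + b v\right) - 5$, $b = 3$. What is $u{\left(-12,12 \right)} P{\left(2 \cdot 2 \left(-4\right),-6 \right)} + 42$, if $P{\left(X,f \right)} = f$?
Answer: $224$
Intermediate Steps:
$u{\left(S,v \right)} = \frac{5}{3} - v + \frac{5 S}{3}$ ($u{\left(S,v \right)} = - \frac{\left(- 5 S + 3 v\right) - 5}{3} = - \frac{-5 - 5 S + 3 v}{3} = \frac{5}{3} - v + \frac{5 S}{3}$)
$u{\left(-12,12 \right)} P{\left(2 \cdot 2 \left(-4\right),-6 \right)} + 42 = \left(\frac{5}{3} - 12 + \frac{5}{3} \left(-12\right)\right) \left(-6\right) + 42 = \left(\frac{5}{3} - 12 - 20\right) \left(-6\right) + 42 = \left(- \frac{91}{3}\right) \left(-6\right) + 42 = 182 + 42 = 224$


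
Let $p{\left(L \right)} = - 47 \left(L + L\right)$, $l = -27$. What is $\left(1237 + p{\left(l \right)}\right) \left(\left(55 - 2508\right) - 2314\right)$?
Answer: $-17995425$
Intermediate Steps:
$p{\left(L \right)} = - 94 L$ ($p{\left(L \right)} = - 47 \cdot 2 L = - 94 L$)
$\left(1237 + p{\left(l \right)}\right) \left(\left(55 - 2508\right) - 2314\right) = \left(1237 - -2538\right) \left(\left(55 - 2508\right) - 2314\right) = \left(1237 + 2538\right) \left(-2453 - 2314\right) = 3775 \left(-4767\right) = -17995425$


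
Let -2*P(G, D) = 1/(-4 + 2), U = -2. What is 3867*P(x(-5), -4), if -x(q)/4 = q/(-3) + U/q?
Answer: 3867/4 ≈ 966.75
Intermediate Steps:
x(q) = 8/q + 4*q/3 (x(q) = -4*(q/(-3) - 2/q) = -4*(q*(-⅓) - 2/q) = -4*(-q/3 - 2/q) = -4*(-2/q - q/3) = 8/q + 4*q/3)
P(G, D) = ¼ (P(G, D) = -1/(2*(-4 + 2)) = -½/(-2) = -½*(-½) = ¼)
3867*P(x(-5), -4) = 3867*(¼) = 3867/4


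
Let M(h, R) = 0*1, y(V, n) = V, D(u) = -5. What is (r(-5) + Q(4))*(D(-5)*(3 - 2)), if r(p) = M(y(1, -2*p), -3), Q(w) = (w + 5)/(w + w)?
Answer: -45/8 ≈ -5.6250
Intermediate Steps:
M(h, R) = 0
Q(w) = (5 + w)/(2*w) (Q(w) = (5 + w)/((2*w)) = (5 + w)*(1/(2*w)) = (5 + w)/(2*w))
r(p) = 0
(r(-5) + Q(4))*(D(-5)*(3 - 2)) = (0 + (1/2)*(5 + 4)/4)*(-5*(3 - 2)) = (0 + (1/2)*(1/4)*9)*(-5*1) = (0 + 9/8)*(-5) = (9/8)*(-5) = -45/8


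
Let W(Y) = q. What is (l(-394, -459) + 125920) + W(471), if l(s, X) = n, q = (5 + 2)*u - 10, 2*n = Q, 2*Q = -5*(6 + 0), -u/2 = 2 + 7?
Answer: 251553/2 ≈ 1.2578e+5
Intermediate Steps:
u = -18 (u = -2*(2 + 7) = -2*9 = -18)
Q = -15 (Q = (-5*(6 + 0))/2 = (-5*6)/2 = (½)*(-30) = -15)
n = -15/2 (n = (½)*(-15) = -15/2 ≈ -7.5000)
q = -136 (q = (5 + 2)*(-18) - 10 = 7*(-18) - 10 = -126 - 10 = -136)
l(s, X) = -15/2
W(Y) = -136
(l(-394, -459) + 125920) + W(471) = (-15/2 + 125920) - 136 = 251825/2 - 136 = 251553/2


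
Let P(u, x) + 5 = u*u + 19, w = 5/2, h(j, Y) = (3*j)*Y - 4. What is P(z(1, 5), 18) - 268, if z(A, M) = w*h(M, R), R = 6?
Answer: 45971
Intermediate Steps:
h(j, Y) = -4 + 3*Y*j (h(j, Y) = 3*Y*j - 4 = -4 + 3*Y*j)
w = 5/2 (w = 5*(½) = 5/2 ≈ 2.5000)
z(A, M) = -10 + 45*M (z(A, M) = 5*(-4 + 3*6*M)/2 = 5*(-4 + 18*M)/2 = -10 + 45*M)
P(u, x) = 14 + u² (P(u, x) = -5 + (u*u + 19) = -5 + (u² + 19) = -5 + (19 + u²) = 14 + u²)
P(z(1, 5), 18) - 268 = (14 + (-10 + 45*5)²) - 268 = (14 + (-10 + 225)²) - 268 = (14 + 215²) - 268 = (14 + 46225) - 268 = 46239 - 268 = 45971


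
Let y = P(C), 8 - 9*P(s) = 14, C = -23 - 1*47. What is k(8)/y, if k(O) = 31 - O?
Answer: -69/2 ≈ -34.500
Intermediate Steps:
C = -70 (C = -23 - 47 = -70)
P(s) = -2/3 (P(s) = 8/9 - 1/9*14 = 8/9 - 14/9 = -2/3)
y = -2/3 ≈ -0.66667
k(8)/y = (31 - 1*8)/(-2/3) = (31 - 8)*(-3/2) = 23*(-3/2) = -69/2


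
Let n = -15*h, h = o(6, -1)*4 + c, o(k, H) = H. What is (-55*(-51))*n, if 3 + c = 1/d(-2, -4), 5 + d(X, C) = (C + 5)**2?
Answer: 1220175/4 ≈ 3.0504e+5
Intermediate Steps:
d(X, C) = -5 + (5 + C)**2 (d(X, C) = -5 + (C + 5)**2 = -5 + (5 + C)**2)
c = -13/4 (c = -3 + 1/(-5 + (5 - 4)**2) = -3 + 1/(-5 + 1**2) = -3 + 1/(-5 + 1) = -3 + 1/(-4) = -3 + 1*(-1/4) = -3 - 1/4 = -13/4 ≈ -3.2500)
h = -29/4 (h = -1*4 - 13/4 = -4 - 13/4 = -29/4 ≈ -7.2500)
n = 435/4 (n = -15*(-29/4) = 435/4 ≈ 108.75)
(-55*(-51))*n = -55*(-51)*(435/4) = 2805*(435/4) = 1220175/4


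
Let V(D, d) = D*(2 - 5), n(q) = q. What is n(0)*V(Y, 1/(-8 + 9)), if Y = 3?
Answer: 0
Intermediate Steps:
V(D, d) = -3*D (V(D, d) = D*(-3) = -3*D)
n(0)*V(Y, 1/(-8 + 9)) = 0*(-3*3) = 0*(-9) = 0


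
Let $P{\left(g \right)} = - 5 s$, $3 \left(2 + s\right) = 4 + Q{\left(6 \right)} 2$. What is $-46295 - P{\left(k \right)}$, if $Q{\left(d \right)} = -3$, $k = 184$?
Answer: $- \frac{138925}{3} \approx -46308.0$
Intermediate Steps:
$s = - \frac{8}{3}$ ($s = -2 + \frac{4 - 6}{3} = -2 + \frac{1}{3} \left(-2\right) = -2 - \frac{2}{3} = - \frac{8}{3} \approx -2.6667$)
$P{\left(g \right)} = \frac{40}{3}$ ($P{\left(g \right)} = \left(-5\right) \left(- \frac{8}{3}\right) = \frac{40}{3}$)
$-46295 - P{\left(k \right)} = -46295 - \frac{40}{3} = - \frac{138925}{3}$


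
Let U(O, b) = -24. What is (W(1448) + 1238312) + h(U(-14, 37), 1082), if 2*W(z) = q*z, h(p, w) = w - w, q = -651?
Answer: 766988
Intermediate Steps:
h(p, w) = 0
W(z) = -651*z/2 (W(z) = (-651*z)/2 = -651*z/2)
(W(1448) + 1238312) + h(U(-14, 37), 1082) = (-651/2*1448 + 1238312) + 0 = (-471324 + 1238312) + 0 = 766988 + 0 = 766988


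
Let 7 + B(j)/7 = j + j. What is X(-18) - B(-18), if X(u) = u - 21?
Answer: 262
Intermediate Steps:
B(j) = -49 + 14*j (B(j) = -49 + 7*(j + j) = -49 + 7*(2*j) = -49 + 14*j)
X(u) = -21 + u
X(-18) - B(-18) = (-21 - 18) - (-49 + 14*(-18)) = -39 - (-49 - 252) = -39 - 1*(-301) = -39 + 301 = 262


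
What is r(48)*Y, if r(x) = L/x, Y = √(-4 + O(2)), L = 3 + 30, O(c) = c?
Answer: 11*I*√2/16 ≈ 0.97227*I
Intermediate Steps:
L = 33
Y = I*√2 (Y = √(-4 + 2) = √(-2) = I*√2 ≈ 1.4142*I)
r(x) = 33/x
r(48)*Y = (33/48)*(I*√2) = (33*(1/48))*(I*√2) = 11*(I*√2)/16 = 11*I*√2/16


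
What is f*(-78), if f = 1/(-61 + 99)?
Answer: -39/19 ≈ -2.0526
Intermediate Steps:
f = 1/38 ≈ 0.026316
f*(-78) = (1/38)*(-78) = -39/19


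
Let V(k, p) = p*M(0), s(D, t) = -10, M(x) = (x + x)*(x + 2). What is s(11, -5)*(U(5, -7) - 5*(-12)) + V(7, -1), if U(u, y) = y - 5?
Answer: -480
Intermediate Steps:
M(x) = 2*x*(2 + x) (M(x) = (2*x)*(2 + x) = 2*x*(2 + x))
U(u, y) = -5 + y
V(k, p) = 0 (V(k, p) = p*(2*0*(2 + 0)) = p*(2*0*2) = p*0 = 0)
s(11, -5)*(U(5, -7) - 5*(-12)) + V(7, -1) = -10*((-5 - 7) - 5*(-12)) + 0 = -10*(-12 + 60) + 0 = -10*48 + 0 = -480 + 0 = -480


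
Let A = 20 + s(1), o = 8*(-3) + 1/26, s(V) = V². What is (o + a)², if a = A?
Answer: 5929/676 ≈ 8.7707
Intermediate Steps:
o = -623/26 (o = -24 + 1/26 = -623/26 ≈ -23.962)
A = 21 (A = 20 + 1² = 20 + 1 = 21)
a = 21
(o + a)² = (-623/26 + 21)² = (-77/26)² = 5929/676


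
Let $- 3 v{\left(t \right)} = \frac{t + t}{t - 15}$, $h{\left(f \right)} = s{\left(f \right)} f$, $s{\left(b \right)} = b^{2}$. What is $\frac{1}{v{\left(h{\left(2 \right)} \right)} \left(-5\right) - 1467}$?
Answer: $- \frac{21}{30887} \approx -0.0006799$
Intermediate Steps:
$h{\left(f \right)} = f^{3}$ ($h{\left(f \right)} = f^{2} f = f^{3}$)
$v{\left(t \right)} = - \frac{2 t}{3 \left(-15 + t\right)}$ ($v{\left(t \right)} = - \frac{\left(t + t\right) \frac{1}{t - 15}}{3} = - \frac{2 t \frac{1}{-15 + t}}{3} = - \frac{2 t}{3 \left(-15 + t\right)}$)
$\frac{1}{v{\left(h{\left(2 \right)} \right)} \left(-5\right) - 1467} = \frac{1}{- \frac{2 \cdot 2^{3}}{-45 + 3 \cdot 2^{3}} \left(-5\right) - 1467} = \frac{1}{\left(-2\right) 8 \frac{1}{-45 + 3 \cdot 8} \left(-5\right) - 1467} = \frac{1}{\left(-2\right) 8 \frac{1}{-45 + 24} \left(-5\right) - 1467} = \frac{1}{\left(-2\right) 8 \frac{1}{-21} \left(-5\right) - 1467} = \frac{1}{\left(-2\right) 8 \left(- \frac{1}{21}\right) \left(-5\right) - 1467} = \frac{1}{\frac{16}{21} \left(-5\right) - 1467} = \frac{1}{- \frac{80}{21} - 1467} = \frac{1}{- \frac{30887}{21}} = - \frac{21}{30887}$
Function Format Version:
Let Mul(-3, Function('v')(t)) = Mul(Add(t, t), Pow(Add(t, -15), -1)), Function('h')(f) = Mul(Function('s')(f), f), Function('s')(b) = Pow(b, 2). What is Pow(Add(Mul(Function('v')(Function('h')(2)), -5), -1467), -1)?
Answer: Rational(-21, 30887) ≈ -0.00067990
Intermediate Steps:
Function('h')(f) = Pow(f, 3) (Function('h')(f) = Mul(Pow(f, 2), f) = Pow(f, 3))
Function('v')(t) = Mul(Rational(-2, 3), t, Pow(Add(-15, t), -1)) (Function('v')(t) = Mul(Rational(-1, 3), Mul(Add(t, t), Pow(Add(t, -15), -1))) = Mul(Rational(-1, 3), Mul(Mul(2, t), Pow(Add(-15, t), -1))) = Mul(Rational(-1, 3), Mul(2, t, Pow(Add(-15, t), -1))) = Mul(Rational(-2, 3), t, Pow(Add(-15, t), -1)))
Pow(Add(Mul(Function('v')(Function('h')(2)), -5), -1467), -1) = Pow(Add(Mul(Mul(-2, Pow(2, 3), Pow(Add(-45, Mul(3, Pow(2, 3))), -1)), -5), -1467), -1) = Pow(Add(Mul(Mul(-2, 8, Pow(Add(-45, Mul(3, 8)), -1)), -5), -1467), -1) = Pow(Add(Mul(Mul(-2, 8, Pow(Add(-45, 24), -1)), -5), -1467), -1) = Pow(Add(Mul(Mul(-2, 8, Pow(-21, -1)), -5), -1467), -1) = Pow(Add(Mul(Mul(-2, 8, Rational(-1, 21)), -5), -1467), -1) = Pow(Add(Mul(Rational(16, 21), -5), -1467), -1) = Pow(Add(Rational(-80, 21), -1467), -1) = Pow(Rational(-30887, 21), -1) = Rational(-21, 30887)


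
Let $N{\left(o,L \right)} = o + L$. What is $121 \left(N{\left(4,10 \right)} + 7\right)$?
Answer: $2541$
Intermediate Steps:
$N{\left(o,L \right)} = L + o$
$121 \left(N{\left(4,10 \right)} + 7\right) = 121 \left(\left(10 + 4\right) + 7\right) = 121 \left(14 + 7\right) = 121 \cdot 21 = 2541$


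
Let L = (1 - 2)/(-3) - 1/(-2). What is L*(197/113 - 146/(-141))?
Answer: 221375/95598 ≈ 2.3157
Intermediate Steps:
L = ⅚ (L = -1*(-⅓) - 1*(-½) = ⅓ + ½ = ⅚ ≈ 0.83333)
L*(197/113 - 146/(-141)) = 5*(197/113 - 146/(-141))/6 = 5*(197*(1/113) - 146*(-1/141))/6 = 5*(197/113 + 146/141)/6 = (⅚)*(44275/15933) = 221375/95598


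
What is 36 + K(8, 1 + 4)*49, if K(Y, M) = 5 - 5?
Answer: 36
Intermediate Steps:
K(Y, M) = 0
36 + K(8, 1 + 4)*49 = 36 + 0*49 = 36 + 0 = 36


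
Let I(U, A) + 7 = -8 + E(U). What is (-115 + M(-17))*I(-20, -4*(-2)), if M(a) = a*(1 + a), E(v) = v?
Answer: -5495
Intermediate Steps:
I(U, A) = -15 + U (I(U, A) = -7 + (-8 + U) = -15 + U)
(-115 + M(-17))*I(-20, -4*(-2)) = (-115 - 17*(1 - 17))*(-15 - 20) = (-115 - 17*(-16))*(-35) = (-115 + 272)*(-35) = 157*(-35) = -5495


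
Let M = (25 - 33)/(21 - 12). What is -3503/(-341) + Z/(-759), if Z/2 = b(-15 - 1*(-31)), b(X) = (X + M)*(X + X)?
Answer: 61469/6831 ≈ 8.9985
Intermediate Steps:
M = -8/9 ≈ -0.88889
b(X) = 2*X*(-8/9 + X) (b(X) = (X - 8/9)*(X + X) = (-8/9 + X)*(2*X) = 2*X*(-8/9 + X))
Z = 8704/9 (Z = 2*(2*(-15 - 1*(-31))*(-8 + 9*(-15 - 1*(-31)))/9) = 2*(2*(-15 + 31)*(-8 + 9*(-15 + 31))/9) = 2*((2/9)*16*(-8 + 9*16)) = 2*((2/9)*16*(-8 + 144)) = 2*((2/9)*16*136) = 2*(4352/9) = 8704/9 ≈ 967.11)
-3503/(-341) + Z/(-759) = -3503/(-341) + (8704/9)/(-759) = -3503*(-1/341) + (8704/9)*(-1/759) = 113/11 - 8704/6831 = 61469/6831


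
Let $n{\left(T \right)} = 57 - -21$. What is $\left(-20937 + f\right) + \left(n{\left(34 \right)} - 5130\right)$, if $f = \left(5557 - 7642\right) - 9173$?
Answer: $-37247$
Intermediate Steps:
$n{\left(T \right)} = 78$ ($n{\left(T \right)} = 57 + 21 = 78$)
$f = -11258$ ($f = -2085 - 9173 = -11258$)
$\left(-20937 + f\right) + \left(n{\left(34 \right)} - 5130\right) = \left(-20937 - 11258\right) + \left(78 - 5130\right) = -32195 - 5052 = -37247$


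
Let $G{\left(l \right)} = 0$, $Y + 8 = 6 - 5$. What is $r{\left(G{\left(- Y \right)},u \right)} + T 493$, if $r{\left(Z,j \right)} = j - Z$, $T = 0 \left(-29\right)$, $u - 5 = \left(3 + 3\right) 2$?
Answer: $17$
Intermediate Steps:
$Y = -7$ ($Y = -8 + \left(6 - 5\right) = -8 + 1 = -7$)
$u = 17$ ($u = 5 + \left(3 + 3\right) 2 = 5 + 6 \cdot 2 = 5 + 12 = 17$)
$T = 0$
$r{\left(G{\left(- Y \right)},u \right)} + T 493 = \left(17 - 0\right) + 0 \cdot 493 = \left(17 + 0\right) + 0 = 17 + 0 = 17$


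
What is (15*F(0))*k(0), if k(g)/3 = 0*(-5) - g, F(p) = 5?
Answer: 0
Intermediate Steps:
k(g) = -3*g (k(g) = 3*(0*(-5) - g) = 3*(0 - g) = 3*(-g) = -3*g)
(15*F(0))*k(0) = (15*5)*(-3*0) = 75*0 = 0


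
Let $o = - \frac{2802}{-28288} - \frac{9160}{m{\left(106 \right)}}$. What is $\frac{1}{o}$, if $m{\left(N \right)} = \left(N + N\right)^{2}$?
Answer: $- \frac{39730496}{4162031} \approx -9.5459$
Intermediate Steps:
$m{\left(N \right)} = 4 N^{2}$ ($m{\left(N \right)} = \left(2 N\right)^{2} = 4 N^{2}$)
$o = - \frac{4162031}{39730496}$ ($o = - \frac{2802}{-28288} - \frac{9160}{4 \cdot 106^{2}} = \left(-2802\right) \left(- \frac{1}{28288}\right) - \frac{9160}{4 \cdot 11236} = \frac{1401}{14144} - \frac{9160}{44944} = \frac{1401}{14144} - \frac{1145}{5618} = - \frac{4162031}{39730496} \approx -0.10476$)
$\frac{1}{o} = \frac{1}{- \frac{4162031}{39730496}} = - \frac{39730496}{4162031}$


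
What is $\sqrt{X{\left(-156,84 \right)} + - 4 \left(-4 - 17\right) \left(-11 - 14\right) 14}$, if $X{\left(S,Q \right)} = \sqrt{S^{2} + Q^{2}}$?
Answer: $2 \sqrt{-7350 + 3 \sqrt{218}} \approx 170.95 i$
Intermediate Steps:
$X{\left(S,Q \right)} = \sqrt{Q^{2} + S^{2}}$
$\sqrt{X{\left(-156,84 \right)} + - 4 \left(-4 - 17\right) \left(-11 - 14\right) 14} = \sqrt{\sqrt{84^{2} + \left(-156\right)^{2}} + - 4 \left(-4 - 17\right) \left(-11 - 14\right) 14} = \sqrt{\sqrt{7056 + 24336} + - 4 \left(\left(-21\right) \left(-25\right)\right) 14} = \sqrt{\sqrt{31392} + \left(-4\right) 525 \cdot 14} = \sqrt{12 \sqrt{218} - 29400} = \sqrt{-29400 + 12 \sqrt{218}}$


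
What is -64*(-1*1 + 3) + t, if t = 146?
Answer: 18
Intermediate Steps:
-64*(-1*1 + 3) + t = -64*(-1*1 + 3) + 146 = -64*(-1 + 3) + 146 = -64*2 + 146 = -128 + 146 = 18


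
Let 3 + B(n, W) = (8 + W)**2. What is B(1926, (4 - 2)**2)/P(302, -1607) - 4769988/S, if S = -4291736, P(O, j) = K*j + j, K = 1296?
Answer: 2485345170969/2236293804586 ≈ 1.1114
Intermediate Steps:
P(O, j) = 1297*j (P(O, j) = 1296*j + j = 1297*j)
B(n, W) = -3 + (8 + W)**2
B(1926, (4 - 2)**2)/P(302, -1607) - 4769988/S = (-3 + (8 + (4 - 2)**2)**2)/((1297*(-1607))) - 4769988/(-4291736) = (-3 + (8 + 2**2)**2)/(-2084279) - 4769988*(-1/4291736) = (-3 + (8 + 4)**2)*(-1/2084279) + 1192497/1072934 = (-3 + 12**2)*(-1/2084279) + 1192497/1072934 = (-3 + 144)*(-1/2084279) + 1192497/1072934 = 141*(-1/2084279) + 1192497/1072934 = -141/2084279 + 1192497/1072934 = 2485345170969/2236293804586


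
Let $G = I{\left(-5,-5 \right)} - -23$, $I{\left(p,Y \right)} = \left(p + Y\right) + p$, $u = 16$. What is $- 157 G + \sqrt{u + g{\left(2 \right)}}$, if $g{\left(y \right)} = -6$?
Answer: $-1256 + \sqrt{10} \approx -1252.8$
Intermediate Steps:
$I{\left(p,Y \right)} = Y + 2 p$ ($I{\left(p,Y \right)} = \left(Y + p\right) + p = Y + 2 p$)
$G = 8$ ($G = \left(-5 + 2 \left(-5\right)\right) - -23 = \left(-5 - 10\right) + 23 = -15 + 23 = 8$)
$- 157 G + \sqrt{u + g{\left(2 \right)}} = \left(-157\right) 8 + \sqrt{16 - 6} = -1256 + \sqrt{10}$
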